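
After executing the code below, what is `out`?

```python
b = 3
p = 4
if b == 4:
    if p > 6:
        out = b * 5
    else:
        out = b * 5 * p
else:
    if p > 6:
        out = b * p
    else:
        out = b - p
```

-1

b=3, p=4
b == 4 is False; p > 6 is False
→ out = b - p = -1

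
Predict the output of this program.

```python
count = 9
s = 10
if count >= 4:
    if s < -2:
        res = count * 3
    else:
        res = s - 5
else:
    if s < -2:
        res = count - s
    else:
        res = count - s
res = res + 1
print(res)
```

count=9, s=10
count >= 4 is True; s < -2 is False
→ res = s - 5 = 5
res = 5+1 = 6

6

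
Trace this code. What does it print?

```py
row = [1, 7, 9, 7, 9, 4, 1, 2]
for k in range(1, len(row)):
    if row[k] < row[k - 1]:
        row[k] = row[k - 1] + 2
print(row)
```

[1, 7, 9, 11, 13, 15, 17, 19]

k=1: 7>=1, unchanged → [1, 7, 9, 7, 9, 4, 1, 2]
k=2: 9>=7, unchanged → [1, 7, 9, 7, 9, 4, 1, 2]
k=3: 7<9, row[3] = 9+2 = 11 → [1, 7, 9, 11, 9, 4, 1, 2]
k=4: 9<11, row[4] = 11+2 = 13 → [1, 7, 9, 11, 13, 4, 1, 2]
k=5: 4<13, row[5] = 13+2 = 15 → [1, 7, 9, 11, 13, 15, 1, 2]
k=6: 1<15, row[6] = 15+2 = 17 → [1, 7, 9, 11, 13, 15, 17, 2]
k=7: 2<17, row[7] = 17+2 = 19 → [1, 7, 9, 11, 13, 15, 17, 19]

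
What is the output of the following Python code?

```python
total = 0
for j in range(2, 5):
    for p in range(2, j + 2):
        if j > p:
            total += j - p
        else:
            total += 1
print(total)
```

10

j=2,p=2: not 2>2, total = 0+1 = 1
j=2,p=3: not 2>3, total = 1+1 = 2
j=3,p=2: 3>2, total = 2+1 = 3
j=3,p=3: not 3>3, total = 3+1 = 4
j=3,p=4: not 3>4, total = 4+1 = 5
j=4,p=2: 4>2, total = 5+2 = 7
j=4,p=3: 4>3, total = 7+1 = 8
j=4,p=4: not 4>4, total = 8+1 = 9
j=4,p=5: not 4>5, total = 9+1 = 10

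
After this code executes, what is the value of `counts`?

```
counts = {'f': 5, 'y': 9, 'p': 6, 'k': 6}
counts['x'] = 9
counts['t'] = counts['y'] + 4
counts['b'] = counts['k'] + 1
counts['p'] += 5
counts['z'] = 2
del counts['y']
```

counts['x'] = 9 → {'f': 5, 'y': 9, 'p': 6, 'k': 6, 'x': 9}
counts['t'] = counts['y']+4 = 13 → {'f': 5, 'y': 9, 'p': 6, 'k': 6, 'x': 9, 't': 13}
counts['b'] = counts['k']+1 = 7 → {'f': 5, 'y': 9, 'p': 6, 'k': 6, 'x': 9, 't': 13, 'b': 7}
counts['p'] = 6+5 = 11 → {'f': 5, 'y': 9, 'p': 11, 'k': 6, 'x': 9, 't': 13, 'b': 7}
counts['z'] = 2 → {'f': 5, 'y': 9, 'p': 11, 'k': 6, 'x': 9, 't': 13, 'b': 7, 'z': 2}
del 'y' → {'f': 5, 'p': 11, 'k': 6, 'x': 9, 't': 13, 'b': 7, 'z': 2}

{'f': 5, 'p': 11, 'k': 6, 'x': 9, 't': 13, 'b': 7, 'z': 2}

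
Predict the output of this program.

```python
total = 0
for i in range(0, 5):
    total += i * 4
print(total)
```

40

i=0: total = 0+0*4 = 0
i=1: total = 0+1*4 = 4
i=2: total = 4+2*4 = 12
i=3: total = 12+3*4 = 24
i=4: total = 24+4*4 = 40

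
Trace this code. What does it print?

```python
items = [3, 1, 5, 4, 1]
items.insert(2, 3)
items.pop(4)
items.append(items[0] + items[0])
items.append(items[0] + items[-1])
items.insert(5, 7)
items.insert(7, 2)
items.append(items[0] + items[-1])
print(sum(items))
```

49

insert 3 at 2 → [3, 1, 3, 5, 4, 1]
pop(4) removes 4 → [3, 1, 3, 5, 1]
append items[0]+items[0] = 3+3 = 6 → [3, 1, 3, 5, 1, 6]
append items[0]+items[-1] = 3+6 = 9 → [3, 1, 3, 5, 1, 6, 9]
insert 7 at 5 → [3, 1, 3, 5, 1, 7, 6, 9]
insert 2 at 7 → [3, 1, 3, 5, 1, 7, 6, 2, 9]
append items[0]+items[-1] = 3+9 = 12 → [3, 1, 3, 5, 1, 7, 6, 2, 9, 12]
sum = 49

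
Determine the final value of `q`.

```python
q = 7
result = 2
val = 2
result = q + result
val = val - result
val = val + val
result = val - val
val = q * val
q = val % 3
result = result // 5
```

result = 7+2 = 9
val = 2-9 = -7
val = (-7)+(-7) = -14
result = (-14)-(-14) = 0
val = 7*(-14) = -98
q = (-98)%3 = 1
result = 0//5 = 0

1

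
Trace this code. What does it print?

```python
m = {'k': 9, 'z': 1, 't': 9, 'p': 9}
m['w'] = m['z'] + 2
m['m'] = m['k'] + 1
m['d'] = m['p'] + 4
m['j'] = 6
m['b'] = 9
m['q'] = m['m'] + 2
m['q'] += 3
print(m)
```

{'k': 9, 'z': 1, 't': 9, 'p': 9, 'w': 3, 'm': 10, 'd': 13, 'j': 6, 'b': 9, 'q': 15}

m['w'] = m['z']+2 = 3 → {'k': 9, 'z': 1, 't': 9, 'p': 9, 'w': 3}
m['m'] = m['k']+1 = 10 → {'k': 9, 'z': 1, 't': 9, 'p': 9, 'w': 3, 'm': 10}
m['d'] = m['p']+4 = 13 → {'k': 9, 'z': 1, 't': 9, 'p': 9, 'w': 3, 'm': 10, 'd': 13}
m['j'] = 6 → {'k': 9, 'z': 1, 't': 9, 'p': 9, 'w': 3, 'm': 10, 'd': 13, 'j': 6}
m['b'] = 9 → {'k': 9, 'z': 1, 't': 9, 'p': 9, 'w': 3, 'm': 10, 'd': 13, 'j': 6, 'b': 9}
m['q'] = m['m']+2 = 12 → {'k': 9, 'z': 1, 't': 9, 'p': 9, 'w': 3, 'm': 10, 'd': 13, 'j': 6, 'b': 9, 'q': 12}
m['q'] = 12+3 = 15 → {'k': 9, 'z': 1, 't': 9, 'p': 9, 'w': 3, 'm': 10, 'd': 13, 'j': 6, 'b': 9, 'q': 15}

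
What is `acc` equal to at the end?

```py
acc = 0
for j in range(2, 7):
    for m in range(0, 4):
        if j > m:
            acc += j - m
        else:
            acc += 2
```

57

j=2,m=0: 2>0, acc = 0+2 = 2
j=2,m=1: 2>1, acc = 2+1 = 3
j=2,m=2: not 2>2, acc = 3+2 = 5
j=2,m=3: not 2>3, acc = 5+2 = 7
j=3,m=0: 3>0, acc = 7+3 = 10
j=3,m=1: 3>1, acc = 10+2 = 12
j=3,m=2: 3>2, acc = 12+1 = 13
j=3,m=3: not 3>3, acc = 13+2 = 15
j=4,m=0: 4>0, acc = 15+4 = 19
j=4,m=1: 4>1, acc = 19+3 = 22
j=4,m=2: 4>2, acc = 22+2 = 24
j=4,m=3: 4>3, acc = 24+1 = 25
j=5,m=0: 5>0, acc = 25+5 = 30
j=5,m=1: 5>1, acc = 30+4 = 34
j=5,m=2: 5>2, acc = 34+3 = 37
j=5,m=3: 5>3, acc = 37+2 = 39
j=6,m=0: 6>0, acc = 39+6 = 45
j=6,m=1: 6>1, acc = 45+5 = 50
j=6,m=2: 6>2, acc = 50+4 = 54
j=6,m=3: 6>3, acc = 54+3 = 57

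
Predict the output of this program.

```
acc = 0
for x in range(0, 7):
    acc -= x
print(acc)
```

x=0: acc = 0-0 = 0
x=1: acc = 0-1 = -1
x=2: acc = (-1)-2 = -3
x=3: acc = (-3)-3 = -6
x=4: acc = (-6)-4 = -10
x=5: acc = (-10)-5 = -15
x=6: acc = (-15)-6 = -21

-21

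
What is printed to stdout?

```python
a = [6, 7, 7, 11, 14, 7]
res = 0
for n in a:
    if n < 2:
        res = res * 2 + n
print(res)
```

0

n=6: not <2
n=7: not <2
n=7: not <2
n=11: not <2
n=14: not <2
n=7: not <2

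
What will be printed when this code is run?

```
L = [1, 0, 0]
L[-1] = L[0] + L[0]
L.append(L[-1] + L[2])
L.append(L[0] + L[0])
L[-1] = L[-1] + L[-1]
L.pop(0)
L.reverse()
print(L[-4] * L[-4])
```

16

L[-1] = L[0]+L[0] = 1+1 = 2 → [1, 0, 2]
append L[-1]+L[2] = 2+2 = 4 → [1, 0, 2, 4]
append L[0]+L[0] = 1+1 = 2 → [1, 0, 2, 4, 2]
L[-1] = L[-1]+L[-1] = 2+2 = 4 → [1, 0, 2, 4, 4]
pop(0) removes 1 → [0, 2, 4, 4]
reverse → [4, 4, 2, 0]
L[-4]*L[-4] = 4*4 = 16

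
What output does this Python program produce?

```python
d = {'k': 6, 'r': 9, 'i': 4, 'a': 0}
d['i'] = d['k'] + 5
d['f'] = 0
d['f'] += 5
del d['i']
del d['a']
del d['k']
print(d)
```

{'r': 9, 'f': 5}

d['i'] = d['k']+5 = 11 → {'k': 6, 'r': 9, 'i': 11, 'a': 0}
d['f'] = 0 → {'k': 6, 'r': 9, 'i': 11, 'a': 0, 'f': 0}
d['f'] = 0+5 = 5 → {'k': 6, 'r': 9, 'i': 11, 'a': 0, 'f': 5}
del 'i' → {'k': 6, 'r': 9, 'a': 0, 'f': 5}
del 'a' → {'k': 6, 'r': 9, 'f': 5}
del 'k' → {'r': 9, 'f': 5}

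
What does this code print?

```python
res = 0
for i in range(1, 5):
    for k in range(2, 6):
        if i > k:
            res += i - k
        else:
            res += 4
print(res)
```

56

i=1,k=2: not 1>2, res = 0+4 = 4
i=1,k=3: not 1>3, res = 4+4 = 8
i=1,k=4: not 1>4, res = 8+4 = 12
i=1,k=5: not 1>5, res = 12+4 = 16
i=2,k=2: not 2>2, res = 16+4 = 20
i=2,k=3: not 2>3, res = 20+4 = 24
i=2,k=4: not 2>4, res = 24+4 = 28
i=2,k=5: not 2>5, res = 28+4 = 32
i=3,k=2: 3>2, res = 32+1 = 33
i=3,k=3: not 3>3, res = 33+4 = 37
i=3,k=4: not 3>4, res = 37+4 = 41
i=3,k=5: not 3>5, res = 41+4 = 45
i=4,k=2: 4>2, res = 45+2 = 47
i=4,k=3: 4>3, res = 47+1 = 48
i=4,k=4: not 4>4, res = 48+4 = 52
i=4,k=5: not 4>5, res = 52+4 = 56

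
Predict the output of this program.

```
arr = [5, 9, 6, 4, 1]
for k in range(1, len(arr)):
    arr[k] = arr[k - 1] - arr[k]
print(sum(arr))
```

-38

k=1: arr[1] = 5-9 = -4 → [5, -4, 6, 4, 1]
k=2: arr[2] = (-4)-6 = -10 → [5, -4, -10, 4, 1]
k=3: arr[3] = (-10)-4 = -14 → [5, -4, -10, -14, 1]
k=4: arr[4] = (-14)-1 = -15 → [5, -4, -10, -14, -15]
sum = -38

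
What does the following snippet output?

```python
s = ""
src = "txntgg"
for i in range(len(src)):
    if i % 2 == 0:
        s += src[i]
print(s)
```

i=0: add 't' → 't'
i=1: skip
i=2: add 'n' → 'tn'
i=3: skip
i=4: add 'g' → 'tng'
i=5: skip

tng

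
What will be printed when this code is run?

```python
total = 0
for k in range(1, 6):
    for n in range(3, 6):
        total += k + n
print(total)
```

105

k=1,n=3: total = 0+4 = 4
k=1,n=4: total = 4+5 = 9
k=1,n=5: total = 9+6 = 15
k=2,n=3: total = 15+5 = 20
k=2,n=4: total = 20+6 = 26
k=2,n=5: total = 26+7 = 33
k=3,n=3: total = 33+6 = 39
k=3,n=4: total = 39+7 = 46
k=3,n=5: total = 46+8 = 54
k=4,n=3: total = 54+7 = 61
k=4,n=4: total = 61+8 = 69
k=4,n=5: total = 69+9 = 78
k=5,n=3: total = 78+8 = 86
k=5,n=4: total = 86+9 = 95
k=5,n=5: total = 95+10 = 105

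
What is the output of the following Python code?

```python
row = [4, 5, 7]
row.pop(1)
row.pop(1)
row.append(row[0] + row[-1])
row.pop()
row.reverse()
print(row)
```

[4]

pop(1) removes 5 → [4, 7]
pop(1) removes 7 → [4]
append row[0]+row[-1] = 4+4 = 8 → [4, 8]
pop() removes 8 → [4]
reverse → [4]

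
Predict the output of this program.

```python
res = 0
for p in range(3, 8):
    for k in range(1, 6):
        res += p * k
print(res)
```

375

p=3,k=1: res = 0+3 = 3
p=3,k=2: res = 3+6 = 9
p=3,k=3: res = 9+9 = 18
p=3,k=4: res = 18+12 = 30
p=3,k=5: res = 30+15 = 45
p=4,k=1: res = 45+4 = 49
p=4,k=2: res = 49+8 = 57
p=4,k=3: res = 57+12 = 69
p=4,k=4: res = 69+16 = 85
p=4,k=5: res = 85+20 = 105
p=5,k=1: res = 105+5 = 110
p=5,k=2: res = 110+10 = 120
p=5,k=3: res = 120+15 = 135
p=5,k=4: res = 135+20 = 155
p=5,k=5: res = 155+25 = 180
p=6,k=1: res = 180+6 = 186
p=6,k=2: res = 186+12 = 198
p=6,k=3: res = 198+18 = 216
p=6,k=4: res = 216+24 = 240
p=6,k=5: res = 240+30 = 270
p=7,k=1: res = 270+7 = 277
p=7,k=2: res = 277+14 = 291
p=7,k=3: res = 291+21 = 312
p=7,k=4: res = 312+28 = 340
p=7,k=5: res = 340+35 = 375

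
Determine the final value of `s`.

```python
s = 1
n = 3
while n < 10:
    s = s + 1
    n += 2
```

n=3: s = 1+1 = 2
n=5: s = 2+1 = 3
n=7: s = 3+1 = 4
n=9: s = 4+1 = 5

5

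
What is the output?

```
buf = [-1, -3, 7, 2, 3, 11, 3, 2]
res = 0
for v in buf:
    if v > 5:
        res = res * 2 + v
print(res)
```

v=-1: not >5
v=-3: not >5
v=7: >5, res = 0*2+7 = 7
v=2: not >5
v=3: not >5
v=11: >5, res = 7*2+11 = 25
v=3: not >5
v=2: not >5

25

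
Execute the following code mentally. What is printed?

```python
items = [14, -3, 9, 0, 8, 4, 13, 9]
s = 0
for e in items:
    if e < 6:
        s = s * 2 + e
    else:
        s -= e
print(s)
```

-194

e=14: not <6, s = 0-14 = -14
e=-3: <6, s = (-14)*2+(-3) = -31
e=9: not <6, s = (-31)-9 = -40
e=0: <6, s = (-40)*2+0 = -80
e=8: not <6, s = (-80)-8 = -88
e=4: <6, s = (-88)*2+4 = -172
e=13: not <6, s = (-172)-13 = -185
e=9: not <6, s = (-185)-9 = -194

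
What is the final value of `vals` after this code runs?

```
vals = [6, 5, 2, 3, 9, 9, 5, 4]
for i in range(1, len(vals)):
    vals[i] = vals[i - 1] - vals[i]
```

i=1: vals[1] = 6-5 = 1 → [6, 1, 2, 3, 9, 9, 5, 4]
i=2: vals[2] = 1-2 = -1 → [6, 1, -1, 3, 9, 9, 5, 4]
i=3: vals[3] = (-1)-3 = -4 → [6, 1, -1, -4, 9, 9, 5, 4]
i=4: vals[4] = (-4)-9 = -13 → [6, 1, -1, -4, -13, 9, 5, 4]
i=5: vals[5] = (-13)-9 = -22 → [6, 1, -1, -4, -13, -22, 5, 4]
i=6: vals[6] = (-22)-5 = -27 → [6, 1, -1, -4, -13, -22, -27, 4]
i=7: vals[7] = (-27)-4 = -31 → [6, 1, -1, -4, -13, -22, -27, -31]

[6, 1, -1, -4, -13, -22, -27, -31]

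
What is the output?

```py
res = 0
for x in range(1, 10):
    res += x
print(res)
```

x=1: res = 0+1 = 1
x=2: res = 1+2 = 3
x=3: res = 3+3 = 6
x=4: res = 6+4 = 10
x=5: res = 10+5 = 15
x=6: res = 15+6 = 21
x=7: res = 21+7 = 28
x=8: res = 28+8 = 36
x=9: res = 36+9 = 45

45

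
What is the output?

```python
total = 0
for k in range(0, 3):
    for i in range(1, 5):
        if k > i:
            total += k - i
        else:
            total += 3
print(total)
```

k=0,i=1: not 0>1, total = 0+3 = 3
k=0,i=2: not 0>2, total = 3+3 = 6
k=0,i=3: not 0>3, total = 6+3 = 9
k=0,i=4: not 0>4, total = 9+3 = 12
k=1,i=1: not 1>1, total = 12+3 = 15
k=1,i=2: not 1>2, total = 15+3 = 18
k=1,i=3: not 1>3, total = 18+3 = 21
k=1,i=4: not 1>4, total = 21+3 = 24
k=2,i=1: 2>1, total = 24+1 = 25
k=2,i=2: not 2>2, total = 25+3 = 28
k=2,i=3: not 2>3, total = 28+3 = 31
k=2,i=4: not 2>4, total = 31+3 = 34

34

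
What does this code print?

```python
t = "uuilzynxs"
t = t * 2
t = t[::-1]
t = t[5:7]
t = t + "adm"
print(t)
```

repeat ×2 → 'uuilzynxsuuilzynxs'
reverse → 'sxnyzliuusxnyzliuu'
slice [5:7] → 'li'
+ 'adm' → 'liadm'

liadm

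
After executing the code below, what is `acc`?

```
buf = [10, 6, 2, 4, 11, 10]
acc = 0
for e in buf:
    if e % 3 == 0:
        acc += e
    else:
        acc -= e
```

e=10: not %3==0, acc = 0-10 = -10
e=6: %3==0, acc = (-10)+6 = -4
e=2: not %3==0, acc = (-4)-2 = -6
e=4: not %3==0, acc = (-6)-4 = -10
e=11: not %3==0, acc = (-10)-11 = -21
e=10: not %3==0, acc = (-21)-10 = -31

-31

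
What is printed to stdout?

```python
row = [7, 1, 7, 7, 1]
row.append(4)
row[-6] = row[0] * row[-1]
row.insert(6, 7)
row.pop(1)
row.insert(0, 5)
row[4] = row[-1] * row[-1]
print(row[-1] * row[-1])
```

49

append 4 → [7, 1, 7, 7, 1, 4]
row[-6] = row[0]*row[-1] = 7*4 = 28 → [28, 1, 7, 7, 1, 4]
insert 7 at 6 → [28, 1, 7, 7, 1, 4, 7]
pop(1) removes 1 → [28, 7, 7, 1, 4, 7]
insert 5 at 0 → [5, 28, 7, 7, 1, 4, 7]
row[4] = row[-1]*row[-1] = 7*7 = 49 → [5, 28, 7, 7, 49, 4, 7]
row[-1]*row[-1] = 7*7 = 49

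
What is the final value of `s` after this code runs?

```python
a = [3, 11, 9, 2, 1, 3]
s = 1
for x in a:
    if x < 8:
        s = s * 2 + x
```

53

x=3: <8, s = 1*2+3 = 5
x=11: not <8
x=9: not <8
x=2: <8, s = 5*2+2 = 12
x=1: <8, s = 12*2+1 = 25
x=3: <8, s = 25*2+3 = 53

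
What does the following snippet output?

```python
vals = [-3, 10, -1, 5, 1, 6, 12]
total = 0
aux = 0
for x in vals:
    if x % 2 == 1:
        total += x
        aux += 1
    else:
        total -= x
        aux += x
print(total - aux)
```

x=-3: odd, total = 0+(-3) = -3; aux=1
x=10: not odd, total = (-3)-10 = -13; aux=11
x=-1: odd, total = (-13)+(-1) = -14; aux=12
x=5: odd, total = (-14)+5 = -9; aux=13
x=1: odd, total = (-9)+1 = -8; aux=14
x=6: not odd, total = (-8)-6 = -14; aux=20
x=12: not odd, total = (-14)-12 = -26; aux=32
total-aux = (-26)-32 = -58

-58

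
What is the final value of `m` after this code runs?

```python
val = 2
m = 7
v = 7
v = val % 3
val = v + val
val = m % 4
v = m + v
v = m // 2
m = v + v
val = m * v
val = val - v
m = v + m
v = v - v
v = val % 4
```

v = 2%3 = 2
val = 2+2 = 4
val = 7%4 = 3
v = 7+2 = 9
v = 7//2 = 3
m = 3+3 = 6
val = 6*3 = 18
val = 18-3 = 15
m = 3+6 = 9
v = 3-3 = 0
v = 15%4 = 3

9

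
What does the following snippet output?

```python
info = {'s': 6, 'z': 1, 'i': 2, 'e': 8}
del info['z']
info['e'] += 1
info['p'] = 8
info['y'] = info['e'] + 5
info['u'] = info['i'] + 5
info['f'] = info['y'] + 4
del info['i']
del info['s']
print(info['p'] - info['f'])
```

del 'z' → {'s': 6, 'i': 2, 'e': 8}
info['e'] = 8+1 = 9 → {'s': 6, 'i': 2, 'e': 9}
info['p'] = 8 → {'s': 6, 'i': 2, 'e': 9, 'p': 8}
info['y'] = info['e']+5 = 14 → {'s': 6, 'i': 2, 'e': 9, 'p': 8, 'y': 14}
info['u'] = info['i']+5 = 7 → {'s': 6, 'i': 2, 'e': 9, 'p': 8, 'y': 14, 'u': 7}
info['f'] = info['y']+4 = 18 → {'s': 6, 'i': 2, 'e': 9, 'p': 8, 'y': 14, 'u': 7, 'f': 18}
del 'i' → {'s': 6, 'e': 9, 'p': 8, 'y': 14, 'u': 7, 'f': 18}
del 's' → {'e': 9, 'p': 8, 'y': 14, 'u': 7, 'f': 18}
info['p']-info['f'] = 8-18 = -10

-10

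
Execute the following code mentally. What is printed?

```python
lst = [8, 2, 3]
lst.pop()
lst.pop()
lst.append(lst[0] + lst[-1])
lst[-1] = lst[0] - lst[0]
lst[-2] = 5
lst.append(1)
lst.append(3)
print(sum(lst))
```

pop() removes 3 → [8, 2]
pop() removes 2 → [8]
append lst[0]+lst[-1] = 8+8 = 16 → [8, 16]
lst[-1] = lst[0]-lst[0] = 8-8 = 0 → [8, 0]
lst[-2] = 5 → [5, 0]
append 1 → [5, 0, 1]
append 3 → [5, 0, 1, 3]
sum = 9

9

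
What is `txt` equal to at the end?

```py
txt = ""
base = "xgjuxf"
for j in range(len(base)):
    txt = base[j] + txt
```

j=0: prepend 'x' → 'x'
j=1: prepend 'g' → 'gx'
j=2: prepend 'j' → 'jgx'
j=3: prepend 'u' → 'ujgx'
j=4: prepend 'x' → 'xujgx'
j=5: prepend 'f' → 'fxujgx'

'fxujgx'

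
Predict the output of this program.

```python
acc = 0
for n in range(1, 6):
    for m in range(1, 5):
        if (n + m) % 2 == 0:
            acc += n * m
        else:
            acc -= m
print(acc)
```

46

n=1,m=1: even sum, acc = 0+1 = 1
n=1,m=2: odd sum, acc = 1-2 = -1
n=1,m=3: even sum, acc = (-1)+3 = 2
n=1,m=4: odd sum, acc = 2-4 = -2
n=2,m=1: odd sum, acc = (-2)-1 = -3
n=2,m=2: even sum, acc = (-3)+4 = 1
n=2,m=3: odd sum, acc = 1-3 = -2
n=2,m=4: even sum, acc = (-2)+8 = 6
n=3,m=1: even sum, acc = 6+3 = 9
n=3,m=2: odd sum, acc = 9-2 = 7
n=3,m=3: even sum, acc = 7+9 = 16
n=3,m=4: odd sum, acc = 16-4 = 12
n=4,m=1: odd sum, acc = 12-1 = 11
n=4,m=2: even sum, acc = 11+8 = 19
n=4,m=3: odd sum, acc = 19-3 = 16
n=4,m=4: even sum, acc = 16+16 = 32
n=5,m=1: even sum, acc = 32+5 = 37
n=5,m=2: odd sum, acc = 37-2 = 35
n=5,m=3: even sum, acc = 35+15 = 50
n=5,m=4: odd sum, acc = 50-4 = 46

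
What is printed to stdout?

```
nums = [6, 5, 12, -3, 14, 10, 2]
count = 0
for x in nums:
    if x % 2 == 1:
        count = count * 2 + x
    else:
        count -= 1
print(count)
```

x=6: not odd, count = 0-1 = -1
x=5: odd, count = (-1)*2+5 = 3
x=12: not odd, count = 3-1 = 2
x=-3: odd, count = 2*2+(-3) = 1
x=14: not odd, count = 1-1 = 0
x=10: not odd, count = 0-1 = -1
x=2: not odd, count = (-1)-1 = -2

-2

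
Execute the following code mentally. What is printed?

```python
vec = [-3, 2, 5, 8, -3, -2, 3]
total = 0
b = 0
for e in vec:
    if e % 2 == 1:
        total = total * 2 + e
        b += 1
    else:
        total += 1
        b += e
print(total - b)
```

-5

e=-3: odd, total = 0*2+(-3) = -3; b=1
e=2: not odd, total = (-3)+1 = -2; b=3
e=5: odd, total = (-2)*2+5 = 1; b=4
e=8: not odd, total = 1+1 = 2; b=12
e=-3: odd, total = 2*2+(-3) = 1; b=13
e=-2: not odd, total = 1+1 = 2; b=11
e=3: odd, total = 2*2+3 = 7; b=12
total-b = 7-12 = -5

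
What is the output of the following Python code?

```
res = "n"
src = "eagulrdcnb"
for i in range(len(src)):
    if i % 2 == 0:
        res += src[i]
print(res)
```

negldn

i=0: add 'e' → 'ne'
i=1: skip
i=2: add 'g' → 'neg'
i=3: skip
i=4: add 'l' → 'negl'
i=5: skip
i=6: add 'd' → 'negld'
i=7: skip
i=8: add 'n' → 'negldn'
i=9: skip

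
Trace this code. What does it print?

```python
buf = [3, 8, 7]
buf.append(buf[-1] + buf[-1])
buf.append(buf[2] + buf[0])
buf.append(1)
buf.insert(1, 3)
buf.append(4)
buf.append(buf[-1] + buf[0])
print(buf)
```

append buf[-1]+buf[-1] = 7+7 = 14 → [3, 8, 7, 14]
append buf[2]+buf[0] = 7+3 = 10 → [3, 8, 7, 14, 10]
append 1 → [3, 8, 7, 14, 10, 1]
insert 3 at 1 → [3, 3, 8, 7, 14, 10, 1]
append 4 → [3, 3, 8, 7, 14, 10, 1, 4]
append buf[-1]+buf[0] = 4+3 = 7 → [3, 3, 8, 7, 14, 10, 1, 4, 7]

[3, 3, 8, 7, 14, 10, 1, 4, 7]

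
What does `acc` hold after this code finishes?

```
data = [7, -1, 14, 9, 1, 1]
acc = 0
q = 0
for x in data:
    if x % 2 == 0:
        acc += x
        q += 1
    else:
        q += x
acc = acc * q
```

x=7: not even; q=7
x=-1: not even; q=6
x=14: even, acc = 0+14 = 14; q=7
x=9: not even; q=16
x=1: not even; q=17
x=1: not even; q=18
acc*q = 14*18 = 252

252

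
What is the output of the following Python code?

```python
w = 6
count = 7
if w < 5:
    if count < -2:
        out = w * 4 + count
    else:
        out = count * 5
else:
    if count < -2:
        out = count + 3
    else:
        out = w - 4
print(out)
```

w=6, count=7
w < 5 is False; count < -2 is False
→ out = w - 4 = 2

2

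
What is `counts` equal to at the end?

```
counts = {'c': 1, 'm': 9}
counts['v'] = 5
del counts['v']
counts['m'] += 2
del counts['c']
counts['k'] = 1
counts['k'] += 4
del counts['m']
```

counts['v'] = 5 → {'c': 1, 'm': 9, 'v': 5}
del 'v' → {'c': 1, 'm': 9}
counts['m'] = 9+2 = 11 → {'c': 1, 'm': 11}
del 'c' → {'m': 11}
counts['k'] = 1 → {'m': 11, 'k': 1}
counts['k'] = 1+4 = 5 → {'m': 11, 'k': 5}
del 'm' → {'k': 5}

{'k': 5}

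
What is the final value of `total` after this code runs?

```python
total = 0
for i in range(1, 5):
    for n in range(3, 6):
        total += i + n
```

78

i=1,n=3: total = 0+4 = 4
i=1,n=4: total = 4+5 = 9
i=1,n=5: total = 9+6 = 15
i=2,n=3: total = 15+5 = 20
i=2,n=4: total = 20+6 = 26
i=2,n=5: total = 26+7 = 33
i=3,n=3: total = 33+6 = 39
i=3,n=4: total = 39+7 = 46
i=3,n=5: total = 46+8 = 54
i=4,n=3: total = 54+7 = 61
i=4,n=4: total = 61+8 = 69
i=4,n=5: total = 69+9 = 78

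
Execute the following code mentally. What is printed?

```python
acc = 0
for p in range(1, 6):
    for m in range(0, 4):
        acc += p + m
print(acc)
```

p=1,m=0: acc = 0+1 = 1
p=1,m=1: acc = 1+2 = 3
p=1,m=2: acc = 3+3 = 6
p=1,m=3: acc = 6+4 = 10
p=2,m=0: acc = 10+2 = 12
p=2,m=1: acc = 12+3 = 15
p=2,m=2: acc = 15+4 = 19
p=2,m=3: acc = 19+5 = 24
p=3,m=0: acc = 24+3 = 27
p=3,m=1: acc = 27+4 = 31
p=3,m=2: acc = 31+5 = 36
p=3,m=3: acc = 36+6 = 42
p=4,m=0: acc = 42+4 = 46
p=4,m=1: acc = 46+5 = 51
p=4,m=2: acc = 51+6 = 57
p=4,m=3: acc = 57+7 = 64
p=5,m=0: acc = 64+5 = 69
p=5,m=1: acc = 69+6 = 75
p=5,m=2: acc = 75+7 = 82
p=5,m=3: acc = 82+8 = 90

90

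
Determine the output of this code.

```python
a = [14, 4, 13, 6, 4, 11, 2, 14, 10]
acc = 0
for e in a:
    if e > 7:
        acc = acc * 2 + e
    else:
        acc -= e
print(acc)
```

258

e=14: >7, acc = 0*2+14 = 14
e=4: not >7, acc = 14-4 = 10
e=13: >7, acc = 10*2+13 = 33
e=6: not >7, acc = 33-6 = 27
e=4: not >7, acc = 27-4 = 23
e=11: >7, acc = 23*2+11 = 57
e=2: not >7, acc = 57-2 = 55
e=14: >7, acc = 55*2+14 = 124
e=10: >7, acc = 124*2+10 = 258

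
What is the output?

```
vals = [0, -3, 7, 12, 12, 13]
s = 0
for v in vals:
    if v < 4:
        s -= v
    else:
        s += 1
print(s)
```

v=0: <4, s = 0-0 = 0
v=-3: <4, s = 0-(-3) = 3
v=7: not <4, s = 3+1 = 4
v=12: not <4, s = 4+1 = 5
v=12: not <4, s = 5+1 = 6
v=13: not <4, s = 6+1 = 7

7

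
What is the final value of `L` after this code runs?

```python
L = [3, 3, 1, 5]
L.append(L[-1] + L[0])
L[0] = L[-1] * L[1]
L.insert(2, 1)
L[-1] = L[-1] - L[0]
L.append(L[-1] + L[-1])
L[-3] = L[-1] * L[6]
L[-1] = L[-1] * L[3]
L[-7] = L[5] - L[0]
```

append L[-1]+L[0] = 5+3 = 8 → [3, 3, 1, 5, 8]
L[0] = L[-1]*L[1] = 8*3 = 24 → [24, 3, 1, 5, 8]
insert 1 at 2 → [24, 3, 1, 1, 5, 8]
L[-1] = L[-1]-L[0] = 8-24 = -16 → [24, 3, 1, 1, 5, -16]
append L[-1]+L[-1] = (-16)+(-16) = -32 → [24, 3, 1, 1, 5, -16, -32]
L[-3] = L[-1]*L[6] = (-32)*(-32) = 1024 → [24, 3, 1, 1, 1024, -16, -32]
L[-1] = L[-1]*L[3] = (-32)*1 = -32 → [24, 3, 1, 1, 1024, -16, -32]
L[-7] = L[5]-L[0] = (-16)-24 = -40 → [-40, 3, 1, 1, 1024, -16, -32]

[-40, 3, 1, 1, 1024, -16, -32]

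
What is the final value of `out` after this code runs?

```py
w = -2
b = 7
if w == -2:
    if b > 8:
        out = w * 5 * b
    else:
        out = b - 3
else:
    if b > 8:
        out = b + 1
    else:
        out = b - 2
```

w=-2, b=7
w == -2 is True; b > 8 is False
→ out = b - 3 = 4

4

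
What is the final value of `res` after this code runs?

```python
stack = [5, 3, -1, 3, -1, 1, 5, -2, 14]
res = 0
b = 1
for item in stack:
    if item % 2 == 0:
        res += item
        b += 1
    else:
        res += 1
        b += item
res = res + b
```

item=5: not even, res = 0+1 = 1; b=6
item=3: not even, res = 1+1 = 2; b=9
item=-1: not even, res = 2+1 = 3; b=8
item=3: not even, res = 3+1 = 4; b=11
item=-1: not even, res = 4+1 = 5; b=10
item=1: not even, res = 5+1 = 6; b=11
item=5: not even, res = 6+1 = 7; b=16
item=-2: even, res = 7+(-2) = 5; b=17
item=14: even, res = 5+14 = 19; b=18
res+b = 19+18 = 37

37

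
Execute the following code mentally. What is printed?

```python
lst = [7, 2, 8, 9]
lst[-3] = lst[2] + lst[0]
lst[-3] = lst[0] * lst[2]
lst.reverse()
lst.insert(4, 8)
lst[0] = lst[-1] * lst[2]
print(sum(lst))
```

527

lst[-3] = lst[2]+lst[0] = 8+7 = 15 → [7, 15, 8, 9]
lst[-3] = lst[0]*lst[2] = 7*8 = 56 → [7, 56, 8, 9]
reverse → [9, 8, 56, 7]
insert 8 at 4 → [9, 8, 56, 7, 8]
lst[0] = lst[-1]*lst[2] = 8*56 = 448 → [448, 8, 56, 7, 8]
sum = 527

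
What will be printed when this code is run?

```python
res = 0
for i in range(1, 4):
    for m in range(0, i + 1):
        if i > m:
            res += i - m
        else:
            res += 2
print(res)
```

i=1,m=0: 1>0, res = 0+1 = 1
i=1,m=1: not 1>1, res = 1+2 = 3
i=2,m=0: 2>0, res = 3+2 = 5
i=2,m=1: 2>1, res = 5+1 = 6
i=2,m=2: not 2>2, res = 6+2 = 8
i=3,m=0: 3>0, res = 8+3 = 11
i=3,m=1: 3>1, res = 11+2 = 13
i=3,m=2: 3>2, res = 13+1 = 14
i=3,m=3: not 3>3, res = 14+2 = 16

16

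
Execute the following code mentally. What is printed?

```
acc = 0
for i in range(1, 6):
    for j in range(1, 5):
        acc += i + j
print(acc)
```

110

i=1,j=1: acc = 0+2 = 2
i=1,j=2: acc = 2+3 = 5
i=1,j=3: acc = 5+4 = 9
i=1,j=4: acc = 9+5 = 14
i=2,j=1: acc = 14+3 = 17
i=2,j=2: acc = 17+4 = 21
i=2,j=3: acc = 21+5 = 26
i=2,j=4: acc = 26+6 = 32
i=3,j=1: acc = 32+4 = 36
i=3,j=2: acc = 36+5 = 41
i=3,j=3: acc = 41+6 = 47
i=3,j=4: acc = 47+7 = 54
i=4,j=1: acc = 54+5 = 59
i=4,j=2: acc = 59+6 = 65
i=4,j=3: acc = 65+7 = 72
i=4,j=4: acc = 72+8 = 80
i=5,j=1: acc = 80+6 = 86
i=5,j=2: acc = 86+7 = 93
i=5,j=3: acc = 93+8 = 101
i=5,j=4: acc = 101+9 = 110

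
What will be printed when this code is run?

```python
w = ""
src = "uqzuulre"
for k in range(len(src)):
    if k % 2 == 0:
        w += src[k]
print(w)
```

k=0: add 'u' → 'u'
k=1: skip
k=2: add 'z' → 'uz'
k=3: skip
k=4: add 'u' → 'uzu'
k=5: skip
k=6: add 'r' → 'uzur'
k=7: skip

uzur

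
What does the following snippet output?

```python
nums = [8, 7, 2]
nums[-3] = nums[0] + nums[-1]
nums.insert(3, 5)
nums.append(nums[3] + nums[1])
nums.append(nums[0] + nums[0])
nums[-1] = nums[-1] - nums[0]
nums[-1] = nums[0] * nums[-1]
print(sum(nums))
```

nums[-3] = nums[0]+nums[-1] = 8+2 = 10 → [10, 7, 2]
insert 5 at 3 → [10, 7, 2, 5]
append nums[3]+nums[1] = 5+7 = 12 → [10, 7, 2, 5, 12]
append nums[0]+nums[0] = 10+10 = 20 → [10, 7, 2, 5, 12, 20]
nums[-1] = nums[-1]-nums[0] = 20-10 = 10 → [10, 7, 2, 5, 12, 10]
nums[-1] = nums[0]*nums[-1] = 10*10 = 100 → [10, 7, 2, 5, 12, 100]
sum = 136

136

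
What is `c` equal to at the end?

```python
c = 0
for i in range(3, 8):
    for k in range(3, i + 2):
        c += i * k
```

i=3,k=3: c = 0+9 = 9
i=3,k=4: c = 9+12 = 21
i=4,k=3: c = 21+12 = 33
i=4,k=4: c = 33+16 = 49
i=4,k=5: c = 49+20 = 69
i=5,k=3: c = 69+15 = 84
i=5,k=4: c = 84+20 = 104
i=5,k=5: c = 104+25 = 129
i=5,k=6: c = 129+30 = 159
i=6,k=3: c = 159+18 = 177
i=6,k=4: c = 177+24 = 201
i=6,k=5: c = 201+30 = 231
i=6,k=6: c = 231+36 = 267
i=6,k=7: c = 267+42 = 309
i=7,k=3: c = 309+21 = 330
i=7,k=4: c = 330+28 = 358
i=7,k=5: c = 358+35 = 393
i=7,k=6: c = 393+42 = 435
i=7,k=7: c = 435+49 = 484
i=7,k=8: c = 484+56 = 540

540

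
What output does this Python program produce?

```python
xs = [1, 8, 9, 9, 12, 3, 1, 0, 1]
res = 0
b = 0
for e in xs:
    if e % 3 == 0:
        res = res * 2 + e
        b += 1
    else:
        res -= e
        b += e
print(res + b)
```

-5

e=1: not %3==0, res = 0-1 = -1; b=1
e=8: not %3==0, res = (-1)-8 = -9; b=9
e=9: %3==0, res = (-9)*2+9 = -9; b=10
e=9: %3==0, res = (-9)*2+9 = -9; b=11
e=12: %3==0, res = (-9)*2+12 = -6; b=12
e=3: %3==0, res = (-6)*2+3 = -9; b=13
e=1: not %3==0, res = (-9)-1 = -10; b=14
e=0: %3==0, res = (-10)*2+0 = -20; b=15
e=1: not %3==0, res = (-20)-1 = -21; b=16
res+b = (-21)+16 = -5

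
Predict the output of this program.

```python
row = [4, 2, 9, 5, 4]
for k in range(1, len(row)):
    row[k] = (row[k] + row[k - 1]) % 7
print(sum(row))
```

k=1: row[1] = (2+4)%7 = 6 → [4, 6, 9, 5, 4]
k=2: row[2] = (9+6)%7 = 1 → [4, 6, 1, 5, 4]
k=3: row[3] = (5+1)%7 = 6 → [4, 6, 1, 6, 4]
k=4: row[4] = (4+6)%7 = 3 → [4, 6, 1, 6, 3]
sum = 20

20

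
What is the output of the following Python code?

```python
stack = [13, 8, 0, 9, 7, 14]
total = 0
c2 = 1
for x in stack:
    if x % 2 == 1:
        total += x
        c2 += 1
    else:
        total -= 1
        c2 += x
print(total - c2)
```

x=13: odd, total = 0+13 = 13; c2=2
x=8: not odd, total = 13-1 = 12; c2=10
x=0: not odd, total = 12-1 = 11; c2=10
x=9: odd, total = 11+9 = 20; c2=11
x=7: odd, total = 20+7 = 27; c2=12
x=14: not odd, total = 27-1 = 26; c2=26
total-c2 = 26-26 = 0

0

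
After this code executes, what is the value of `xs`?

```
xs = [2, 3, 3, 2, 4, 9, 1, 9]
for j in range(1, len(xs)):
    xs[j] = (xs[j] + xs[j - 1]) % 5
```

j=1: xs[1] = (3+2)%5 = 0 → [2, 0, 3, 2, 4, 9, 1, 9]
j=2: xs[2] = (3+0)%5 = 3 → [2, 0, 3, 2, 4, 9, 1, 9]
j=3: xs[3] = (2+3)%5 = 0 → [2, 0, 3, 0, 4, 9, 1, 9]
j=4: xs[4] = (4+0)%5 = 4 → [2, 0, 3, 0, 4, 9, 1, 9]
j=5: xs[5] = (9+4)%5 = 3 → [2, 0, 3, 0, 4, 3, 1, 9]
j=6: xs[6] = (1+3)%5 = 4 → [2, 0, 3, 0, 4, 3, 4, 9]
j=7: xs[7] = (9+4)%5 = 3 → [2, 0, 3, 0, 4, 3, 4, 3]

[2, 0, 3, 0, 4, 3, 4, 3]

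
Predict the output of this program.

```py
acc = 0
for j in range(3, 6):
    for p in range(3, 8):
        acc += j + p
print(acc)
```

j=3,p=3: acc = 0+6 = 6
j=3,p=4: acc = 6+7 = 13
j=3,p=5: acc = 13+8 = 21
j=3,p=6: acc = 21+9 = 30
j=3,p=7: acc = 30+10 = 40
j=4,p=3: acc = 40+7 = 47
j=4,p=4: acc = 47+8 = 55
j=4,p=5: acc = 55+9 = 64
j=4,p=6: acc = 64+10 = 74
j=4,p=7: acc = 74+11 = 85
j=5,p=3: acc = 85+8 = 93
j=5,p=4: acc = 93+9 = 102
j=5,p=5: acc = 102+10 = 112
j=5,p=6: acc = 112+11 = 123
j=5,p=7: acc = 123+12 = 135

135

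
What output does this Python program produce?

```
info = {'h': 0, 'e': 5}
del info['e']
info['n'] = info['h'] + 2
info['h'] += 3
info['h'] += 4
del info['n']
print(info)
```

{'h': 7}

del 'e' → {'h': 0}
info['n'] = info['h']+2 = 2 → {'h': 0, 'n': 2}
info['h'] = 0+3 = 3 → {'h': 3, 'n': 2}
info['h'] = 3+4 = 7 → {'h': 7, 'n': 2}
del 'n' → {'h': 7}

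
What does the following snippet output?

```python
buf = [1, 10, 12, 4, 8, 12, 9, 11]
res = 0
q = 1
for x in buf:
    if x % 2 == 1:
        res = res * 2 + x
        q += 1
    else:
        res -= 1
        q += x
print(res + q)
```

63

x=1: odd, res = 0*2+1 = 1; q=2
x=10: not odd, res = 1-1 = 0; q=12
x=12: not odd, res = 0-1 = -1; q=24
x=4: not odd, res = (-1)-1 = -2; q=28
x=8: not odd, res = (-2)-1 = -3; q=36
x=12: not odd, res = (-3)-1 = -4; q=48
x=9: odd, res = (-4)*2+9 = 1; q=49
x=11: odd, res = 1*2+11 = 13; q=50
res+q = 13+50 = 63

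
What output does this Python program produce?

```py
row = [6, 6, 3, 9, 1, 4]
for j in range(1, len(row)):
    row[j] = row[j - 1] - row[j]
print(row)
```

[6, 0, -3, -12, -13, -17]

j=1: row[1] = 6-6 = 0 → [6, 0, 3, 9, 1, 4]
j=2: row[2] = 0-3 = -3 → [6, 0, -3, 9, 1, 4]
j=3: row[3] = (-3)-9 = -12 → [6, 0, -3, -12, 1, 4]
j=4: row[4] = (-12)-1 = -13 → [6, 0, -3, -12, -13, 4]
j=5: row[5] = (-13)-4 = -17 → [6, 0, -3, -12, -13, -17]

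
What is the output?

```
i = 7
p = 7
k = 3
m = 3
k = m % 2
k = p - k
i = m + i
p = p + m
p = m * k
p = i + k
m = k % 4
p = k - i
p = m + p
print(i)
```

10

k = 3%2 = 1
k = 7-1 = 6
i = 3+7 = 10
p = 7+3 = 10
p = 3*6 = 18
p = 10+6 = 16
m = 6%4 = 2
p = 6-10 = -4
p = 2+(-4) = -2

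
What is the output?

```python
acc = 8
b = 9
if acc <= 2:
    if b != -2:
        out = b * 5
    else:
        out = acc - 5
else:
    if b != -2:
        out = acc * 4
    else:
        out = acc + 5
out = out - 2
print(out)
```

30

acc=8, b=9
acc <= 2 is False; b != -2 is True
→ out = acc * 4 = 32
out = 32-2 = 30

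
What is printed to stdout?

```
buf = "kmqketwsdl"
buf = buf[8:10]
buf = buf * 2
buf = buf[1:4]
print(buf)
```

slice [8:10] → 'dl'
repeat ×2 → 'dldl'
slice [1:4] → 'ldl'

ldl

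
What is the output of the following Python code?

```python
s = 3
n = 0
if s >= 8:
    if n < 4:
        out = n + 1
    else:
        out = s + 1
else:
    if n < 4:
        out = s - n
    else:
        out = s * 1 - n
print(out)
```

s=3, n=0
s >= 8 is False; n < 4 is True
→ out = s - n = 3

3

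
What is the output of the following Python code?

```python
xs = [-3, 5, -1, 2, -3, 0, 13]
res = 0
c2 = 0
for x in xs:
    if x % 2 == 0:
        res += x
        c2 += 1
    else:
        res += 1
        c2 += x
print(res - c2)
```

-6

x=-3: not even, res = 0+1 = 1; c2=-3
x=5: not even, res = 1+1 = 2; c2=2
x=-1: not even, res = 2+1 = 3; c2=1
x=2: even, res = 3+2 = 5; c2=2
x=-3: not even, res = 5+1 = 6; c2=-1
x=0: even, res = 6+0 = 6; c2=0
x=13: not even, res = 6+1 = 7; c2=13
res-c2 = 7-13 = -6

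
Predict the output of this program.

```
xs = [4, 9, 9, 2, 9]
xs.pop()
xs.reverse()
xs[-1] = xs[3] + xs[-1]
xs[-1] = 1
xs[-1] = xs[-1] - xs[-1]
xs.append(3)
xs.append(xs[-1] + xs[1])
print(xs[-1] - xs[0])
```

pop() removes 9 → [4, 9, 9, 2]
reverse → [2, 9, 9, 4]
xs[-1] = xs[3]+xs[-1] = 4+4 = 8 → [2, 9, 9, 8]
xs[-1] = 1 → [2, 9, 9, 1]
xs[-1] = xs[-1]-xs[-1] = 1-1 = 0 → [2, 9, 9, 0]
append 3 → [2, 9, 9, 0, 3]
append xs[-1]+xs[1] = 3+9 = 12 → [2, 9, 9, 0, 3, 12]
xs[-1]-xs[0] = 12-2 = 10

10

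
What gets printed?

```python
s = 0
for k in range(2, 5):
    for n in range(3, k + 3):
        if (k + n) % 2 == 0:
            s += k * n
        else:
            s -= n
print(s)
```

57

k=2,n=3: odd sum, s = 0-3 = -3
k=2,n=4: even sum, s = (-3)+8 = 5
k=3,n=3: even sum, s = 5+9 = 14
k=3,n=4: odd sum, s = 14-4 = 10
k=3,n=5: even sum, s = 10+15 = 25
k=4,n=3: odd sum, s = 25-3 = 22
k=4,n=4: even sum, s = 22+16 = 38
k=4,n=5: odd sum, s = 38-5 = 33
k=4,n=6: even sum, s = 33+24 = 57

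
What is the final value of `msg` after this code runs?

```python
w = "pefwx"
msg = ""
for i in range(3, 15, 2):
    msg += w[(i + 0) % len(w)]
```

'wpfxew'

i=3: add w[3]='w' → 'w'
i=5: add w[0]='p' → 'wp'
i=7: add w[2]='f' → 'wpf'
i=9: add w[4]='x' → 'wpfx'
i=11: add w[1]='e' → 'wpfxe'
i=13: add w[3]='w' → 'wpfxew'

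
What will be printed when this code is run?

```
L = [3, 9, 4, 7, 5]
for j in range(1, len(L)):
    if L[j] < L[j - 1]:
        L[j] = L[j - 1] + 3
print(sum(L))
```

57

j=1: 9>=3, unchanged → [3, 9, 4, 7, 5]
j=2: 4<9, L[2] = 9+3 = 12 → [3, 9, 12, 7, 5]
j=3: 7<12, L[3] = 12+3 = 15 → [3, 9, 12, 15, 5]
j=4: 5<15, L[4] = 15+3 = 18 → [3, 9, 12, 15, 18]
sum = 57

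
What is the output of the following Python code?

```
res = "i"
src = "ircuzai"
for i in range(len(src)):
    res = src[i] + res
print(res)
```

i=0: prepend 'i' → 'ii'
i=1: prepend 'r' → 'rii'
i=2: prepend 'c' → 'crii'
i=3: prepend 'u' → 'ucrii'
i=4: prepend 'z' → 'zucrii'
i=5: prepend 'a' → 'azucrii'
i=6: prepend 'i' → 'iazucrii'

iazucrii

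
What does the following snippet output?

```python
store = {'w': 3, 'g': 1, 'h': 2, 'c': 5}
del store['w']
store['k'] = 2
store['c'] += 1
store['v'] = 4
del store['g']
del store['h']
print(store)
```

del 'w' → {'g': 1, 'h': 2, 'c': 5}
store['k'] = 2 → {'g': 1, 'h': 2, 'c': 5, 'k': 2}
store['c'] = 5+1 = 6 → {'g': 1, 'h': 2, 'c': 6, 'k': 2}
store['v'] = 4 → {'g': 1, 'h': 2, 'c': 6, 'k': 2, 'v': 4}
del 'g' → {'h': 2, 'c': 6, 'k': 2, 'v': 4}
del 'h' → {'c': 6, 'k': 2, 'v': 4}

{'c': 6, 'k': 2, 'v': 4}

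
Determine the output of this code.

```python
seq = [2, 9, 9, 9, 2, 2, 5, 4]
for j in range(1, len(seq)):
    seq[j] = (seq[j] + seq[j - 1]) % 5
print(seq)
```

[2, 1, 0, 4, 1, 3, 3, 2]

j=1: seq[1] = (9+2)%5 = 1 → [2, 1, 9, 9, 2, 2, 5, 4]
j=2: seq[2] = (9+1)%5 = 0 → [2, 1, 0, 9, 2, 2, 5, 4]
j=3: seq[3] = (9+0)%5 = 4 → [2, 1, 0, 4, 2, 2, 5, 4]
j=4: seq[4] = (2+4)%5 = 1 → [2, 1, 0, 4, 1, 2, 5, 4]
j=5: seq[5] = (2+1)%5 = 3 → [2, 1, 0, 4, 1, 3, 5, 4]
j=6: seq[6] = (5+3)%5 = 3 → [2, 1, 0, 4, 1, 3, 3, 4]
j=7: seq[7] = (4+3)%5 = 2 → [2, 1, 0, 4, 1, 3, 3, 2]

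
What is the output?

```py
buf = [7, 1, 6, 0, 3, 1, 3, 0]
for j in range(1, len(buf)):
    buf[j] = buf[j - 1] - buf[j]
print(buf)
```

j=1: buf[1] = 7-1 = 6 → [7, 6, 6, 0, 3, 1, 3, 0]
j=2: buf[2] = 6-6 = 0 → [7, 6, 0, 0, 3, 1, 3, 0]
j=3: buf[3] = 0-0 = 0 → [7, 6, 0, 0, 3, 1, 3, 0]
j=4: buf[4] = 0-3 = -3 → [7, 6, 0, 0, -3, 1, 3, 0]
j=5: buf[5] = (-3)-1 = -4 → [7, 6, 0, 0, -3, -4, 3, 0]
j=6: buf[6] = (-4)-3 = -7 → [7, 6, 0, 0, -3, -4, -7, 0]
j=7: buf[7] = (-7)-0 = -7 → [7, 6, 0, 0, -3, -4, -7, -7]

[7, 6, 0, 0, -3, -4, -7, -7]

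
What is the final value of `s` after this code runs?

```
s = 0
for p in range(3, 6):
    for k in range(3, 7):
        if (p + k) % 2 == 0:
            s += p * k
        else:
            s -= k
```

76

p=3,k=3: even sum, s = 0+9 = 9
p=3,k=4: odd sum, s = 9-4 = 5
p=3,k=5: even sum, s = 5+15 = 20
p=3,k=6: odd sum, s = 20-6 = 14
p=4,k=3: odd sum, s = 14-3 = 11
p=4,k=4: even sum, s = 11+16 = 27
p=4,k=5: odd sum, s = 27-5 = 22
p=4,k=6: even sum, s = 22+24 = 46
p=5,k=3: even sum, s = 46+15 = 61
p=5,k=4: odd sum, s = 61-4 = 57
p=5,k=5: even sum, s = 57+25 = 82
p=5,k=6: odd sum, s = 82-6 = 76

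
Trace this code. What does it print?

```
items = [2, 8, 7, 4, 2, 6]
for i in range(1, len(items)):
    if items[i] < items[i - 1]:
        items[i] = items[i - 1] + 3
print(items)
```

i=1: 8>=2, unchanged → [2, 8, 7, 4, 2, 6]
i=2: 7<8, items[2] = 8+3 = 11 → [2, 8, 11, 4, 2, 6]
i=3: 4<11, items[3] = 11+3 = 14 → [2, 8, 11, 14, 2, 6]
i=4: 2<14, items[4] = 14+3 = 17 → [2, 8, 11, 14, 17, 6]
i=5: 6<17, items[5] = 17+3 = 20 → [2, 8, 11, 14, 17, 20]

[2, 8, 11, 14, 17, 20]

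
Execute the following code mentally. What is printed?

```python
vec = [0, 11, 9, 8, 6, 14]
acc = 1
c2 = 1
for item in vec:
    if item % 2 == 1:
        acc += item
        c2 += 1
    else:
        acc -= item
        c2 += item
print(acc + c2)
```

item=0: not odd, acc = 1-0 = 1; c2=1
item=11: odd, acc = 1+11 = 12; c2=2
item=9: odd, acc = 12+9 = 21; c2=3
item=8: not odd, acc = 21-8 = 13; c2=11
item=6: not odd, acc = 13-6 = 7; c2=17
item=14: not odd, acc = 7-14 = -7; c2=31
acc+c2 = (-7)+31 = 24

24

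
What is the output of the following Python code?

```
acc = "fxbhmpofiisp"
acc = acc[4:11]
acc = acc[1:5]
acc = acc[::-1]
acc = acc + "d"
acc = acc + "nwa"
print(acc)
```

ifopdnwa

slice [4:11] → 'mpofiis'
slice [1:5] → 'pofi'
reverse → 'ifop'
+ 'd' → 'ifopd'
+ 'nwa' → 'ifopdnwa'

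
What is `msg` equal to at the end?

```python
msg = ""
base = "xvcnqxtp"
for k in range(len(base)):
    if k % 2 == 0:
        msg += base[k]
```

k=0: add 'x' → 'x'
k=1: skip
k=2: add 'c' → 'xc'
k=3: skip
k=4: add 'q' → 'xcq'
k=5: skip
k=6: add 't' → 'xcqt'
k=7: skip

'xcqt'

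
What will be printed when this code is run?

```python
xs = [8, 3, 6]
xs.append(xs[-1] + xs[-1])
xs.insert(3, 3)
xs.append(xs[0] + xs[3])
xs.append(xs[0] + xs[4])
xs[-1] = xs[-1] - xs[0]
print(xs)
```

[8, 3, 6, 3, 12, 11, 12]

append xs[-1]+xs[-1] = 6+6 = 12 → [8, 3, 6, 12]
insert 3 at 3 → [8, 3, 6, 3, 12]
append xs[0]+xs[3] = 8+3 = 11 → [8, 3, 6, 3, 12, 11]
append xs[0]+xs[4] = 8+12 = 20 → [8, 3, 6, 3, 12, 11, 20]
xs[-1] = xs[-1]-xs[0] = 20-8 = 12 → [8, 3, 6, 3, 12, 11, 12]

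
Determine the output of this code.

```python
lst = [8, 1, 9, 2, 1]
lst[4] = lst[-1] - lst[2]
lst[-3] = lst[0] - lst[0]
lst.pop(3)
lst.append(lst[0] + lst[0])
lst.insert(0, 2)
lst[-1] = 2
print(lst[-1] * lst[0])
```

lst[4] = lst[-1]-lst[2] = 1-9 = -8 → [8, 1, 9, 2, -8]
lst[-3] = lst[0]-lst[0] = 8-8 = 0 → [8, 1, 0, 2, -8]
pop(3) removes 2 → [8, 1, 0, -8]
append lst[0]+lst[0] = 8+8 = 16 → [8, 1, 0, -8, 16]
insert 2 at 0 → [2, 8, 1, 0, -8, 16]
lst[-1] = 2 → [2, 8, 1, 0, -8, 2]
lst[-1]*lst[0] = 2*2 = 4

4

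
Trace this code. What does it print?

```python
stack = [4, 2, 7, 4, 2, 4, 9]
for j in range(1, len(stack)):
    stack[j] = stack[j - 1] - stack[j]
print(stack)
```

[4, 2, -5, -9, -11, -15, -24]

j=1: stack[1] = 4-2 = 2 → [4, 2, 7, 4, 2, 4, 9]
j=2: stack[2] = 2-7 = -5 → [4, 2, -5, 4, 2, 4, 9]
j=3: stack[3] = (-5)-4 = -9 → [4, 2, -5, -9, 2, 4, 9]
j=4: stack[4] = (-9)-2 = -11 → [4, 2, -5, -9, -11, 4, 9]
j=5: stack[5] = (-11)-4 = -15 → [4, 2, -5, -9, -11, -15, 9]
j=6: stack[6] = (-15)-9 = -24 → [4, 2, -5, -9, -11, -15, -24]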